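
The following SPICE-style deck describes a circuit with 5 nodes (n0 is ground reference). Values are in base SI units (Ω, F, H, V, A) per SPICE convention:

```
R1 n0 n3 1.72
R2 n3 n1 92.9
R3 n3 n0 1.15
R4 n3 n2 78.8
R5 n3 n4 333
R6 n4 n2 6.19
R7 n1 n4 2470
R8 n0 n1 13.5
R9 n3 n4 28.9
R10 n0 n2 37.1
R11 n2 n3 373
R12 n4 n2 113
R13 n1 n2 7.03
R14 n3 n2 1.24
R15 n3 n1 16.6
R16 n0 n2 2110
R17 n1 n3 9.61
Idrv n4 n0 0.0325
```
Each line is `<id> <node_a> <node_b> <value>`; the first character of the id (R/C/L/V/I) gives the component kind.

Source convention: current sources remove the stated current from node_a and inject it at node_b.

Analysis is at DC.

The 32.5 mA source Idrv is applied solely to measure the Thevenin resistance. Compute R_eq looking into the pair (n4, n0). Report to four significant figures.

R_eq = 6.081 Ω

Apply KCL at each of the 4 non-ground nodes and solve the resulting linear system.
Node n1: branches {R2, R7, R8, R13, R15, R17} → V_1 = -0.02609
Node n2: branches {R4, R6, R10, R11, R12, R13, R14, R16} → V_2 = -0.04646
Node n3: branches {R1, R2, R3, R4, R5, R9, R11, R14, R15, R17} → V_3 = -0.02019
Node n4: branches {R5, R6, R7, R9, R12, Idrv} → V_4 = -0.1976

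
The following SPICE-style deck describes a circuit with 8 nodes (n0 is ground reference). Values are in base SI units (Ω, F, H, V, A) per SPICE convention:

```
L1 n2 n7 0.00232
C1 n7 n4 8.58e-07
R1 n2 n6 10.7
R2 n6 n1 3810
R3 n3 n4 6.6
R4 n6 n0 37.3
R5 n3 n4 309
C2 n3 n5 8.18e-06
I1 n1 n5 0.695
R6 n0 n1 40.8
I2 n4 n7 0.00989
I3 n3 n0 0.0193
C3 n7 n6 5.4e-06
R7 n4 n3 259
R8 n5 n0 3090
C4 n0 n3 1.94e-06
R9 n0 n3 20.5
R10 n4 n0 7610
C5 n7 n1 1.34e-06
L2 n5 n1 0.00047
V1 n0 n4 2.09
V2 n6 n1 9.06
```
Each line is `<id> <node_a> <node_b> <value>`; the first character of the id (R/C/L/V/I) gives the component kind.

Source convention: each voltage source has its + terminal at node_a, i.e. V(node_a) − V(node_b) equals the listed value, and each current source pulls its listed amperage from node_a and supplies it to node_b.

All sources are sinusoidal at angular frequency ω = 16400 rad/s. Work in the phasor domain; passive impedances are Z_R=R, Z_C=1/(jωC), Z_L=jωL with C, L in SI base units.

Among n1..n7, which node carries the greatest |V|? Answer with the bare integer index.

Apply KCL at each of the 7 non-ground nodes and solve the resulting linear system.
Node n1: branches {R2, I1, R6, C5, L2, V2} → V_1 = -2.380-4.347j
Node n2: branches {L1, R1} → V_2 = 6.519-3.483j
Node n3: branches {R3, R5, C2, I3, R7, C4, R9} → V_3 = -2.337+1.055j
Node n4: branches {C1, R3, R5, I2, R7, R10, V1} → V_4 = -2.090+0.000j
Node n5: branches {C2, I1, R8, L2} → V_5 = -1.260+2.304j
Node n6: branches {R1, R2, R4, C3, V2} → V_6 = 6.680-4.347j
Node n7: branches {L1, C1, I2, C3, C5} → V_7 = 3.443-4.057j
Source currents: i(V1)=-0.008221-0.2452j, i(V2)=-0.2223-0.08928j

6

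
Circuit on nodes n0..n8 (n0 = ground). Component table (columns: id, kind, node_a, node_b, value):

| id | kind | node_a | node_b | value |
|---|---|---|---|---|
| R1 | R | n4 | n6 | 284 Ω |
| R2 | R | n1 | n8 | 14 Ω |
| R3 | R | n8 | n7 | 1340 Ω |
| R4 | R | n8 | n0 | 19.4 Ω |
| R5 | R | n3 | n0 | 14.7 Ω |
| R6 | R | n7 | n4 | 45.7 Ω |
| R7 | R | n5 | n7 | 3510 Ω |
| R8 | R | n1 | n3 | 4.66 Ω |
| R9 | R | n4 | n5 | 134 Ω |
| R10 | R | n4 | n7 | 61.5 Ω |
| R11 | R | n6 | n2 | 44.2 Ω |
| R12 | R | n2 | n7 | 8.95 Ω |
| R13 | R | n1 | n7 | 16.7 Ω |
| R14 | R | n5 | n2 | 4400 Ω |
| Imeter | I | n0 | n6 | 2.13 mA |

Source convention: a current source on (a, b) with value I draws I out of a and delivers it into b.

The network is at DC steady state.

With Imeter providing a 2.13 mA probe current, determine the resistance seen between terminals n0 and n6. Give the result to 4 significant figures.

R_eq = 73.98 Ω

MNA unknowns: 8 node voltages V₁..V_8
R1: Y=0.003521 on G[4,6]
R2: Y=0.07143 on G[1,8]
R3: Y=0.0007463 on G[8,7]
R4: Y=0.05155 on G[8,0]
R5: Y=0.06803 on G[3,0]
R6: Y=0.02188 on G[7,4]
R7: Y=0.0002849 on G[5,7]
R8: Y=0.2146 on G[1,3]
R9: Y=0.007463 on G[4,5]
R10: Y=0.01626 on G[4,7]
R11: Y=0.02262 on G[6,2]
R12: Y=0.1117 on G[2,7]
R13: Y=0.05988 on G[1,7]
R14: Y=0.0002273 on G[5,2]
Imeter: z[0]−=0.00213, z[6]+=0.00213
solve → V1=0.02593, V2=0.07719, V3=0.01969, V4=0.06909, V5=0.06903, V6=0.1576, V7=0.06093, V8=0.01534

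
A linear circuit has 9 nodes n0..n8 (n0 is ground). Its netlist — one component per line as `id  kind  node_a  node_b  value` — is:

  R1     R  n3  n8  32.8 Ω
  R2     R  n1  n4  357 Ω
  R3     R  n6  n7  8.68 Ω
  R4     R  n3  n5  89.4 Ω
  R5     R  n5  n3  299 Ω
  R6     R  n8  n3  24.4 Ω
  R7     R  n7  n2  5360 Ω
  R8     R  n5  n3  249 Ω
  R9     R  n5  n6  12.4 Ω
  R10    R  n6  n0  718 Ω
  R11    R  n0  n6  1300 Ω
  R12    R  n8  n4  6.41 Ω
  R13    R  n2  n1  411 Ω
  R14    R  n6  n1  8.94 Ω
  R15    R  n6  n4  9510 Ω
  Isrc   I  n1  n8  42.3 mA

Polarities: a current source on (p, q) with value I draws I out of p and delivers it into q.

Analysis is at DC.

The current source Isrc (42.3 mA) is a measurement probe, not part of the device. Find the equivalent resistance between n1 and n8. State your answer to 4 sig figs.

R_eq = 71.23 Ω

MNA unknowns: 8 node voltages V₁..V_8
R1: Y=0.03049 on G[3,8]
R2: Y=0.002801 on G[1,4]
R3: Y=0.1152 on G[6,7]
R4: Y=0.01119 on G[3,5]
R5: Y=0.003344 on G[5,3]
R6: Y=0.04098 on G[8,3]
R7: Y=0.0001866 on G[7,2]
R8: Y=0.004016 on G[5,3]
R9: Y=0.08065 on G[5,6]
R10: Y=0.001393 on G[6,0]
R11: Y=0.0007692 on G[0,6]
R12: Y=0.1560 on G[8,4]
R13: Y=0.002433 on G[2,1]
R14: Y=0.1119 on G[6,1]
R15: Y=0.0001052 on G[6,4]
Isrc: z[1]−=0.0423, z[8]+=0.0423
solve → V1=-0.3036, V2=-0.2820, V3=2.237, V4=2.654, V5=0.4183, V6=0.000, V7=-0.0004560, V8=2.709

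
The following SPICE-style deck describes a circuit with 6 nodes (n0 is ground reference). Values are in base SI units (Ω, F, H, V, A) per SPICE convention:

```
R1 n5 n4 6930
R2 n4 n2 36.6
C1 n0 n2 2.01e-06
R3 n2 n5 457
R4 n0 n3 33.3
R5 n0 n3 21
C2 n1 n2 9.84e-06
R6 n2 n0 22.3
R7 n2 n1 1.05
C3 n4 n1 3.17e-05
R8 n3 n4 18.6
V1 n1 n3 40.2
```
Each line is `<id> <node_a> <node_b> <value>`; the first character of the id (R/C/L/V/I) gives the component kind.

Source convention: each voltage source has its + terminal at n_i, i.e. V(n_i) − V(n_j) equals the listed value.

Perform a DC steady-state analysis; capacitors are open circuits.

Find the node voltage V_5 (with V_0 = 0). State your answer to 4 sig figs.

22.72 V

Element admittances at DC:
  Y(R1) = 0.0001443 S between n5,n4
  Y(R2) = 0.02732 S between n4,n2
  Y(C1) = 0.000 S between n0,n2
  Y(R3) = 0.002188 S between n2,n5
  Y(R4) = 0.03003 S between n0,n3
  Y(R5) = 0.04762 S between n0,n3
  Y(C2) = 0.000 S between n1,n2
  Y(R6) = 0.04484 S between n2,n0
  Y(R7) = 0.9524 S between n2,n1
  Y(C3) = 0.000 S between n4,n1
  Y(R8) = 0.05376 S between n3,n4
  V1: constraint V(n1)−V(n3) = 40.2
Assemble and solve the 6×6 MNA system:
  V(n1)=26.17  V(n2)=24.29  V(n3)=-14.03  V(n4)=-1.074  V(n5)=22.72
  i(V1)=-1.786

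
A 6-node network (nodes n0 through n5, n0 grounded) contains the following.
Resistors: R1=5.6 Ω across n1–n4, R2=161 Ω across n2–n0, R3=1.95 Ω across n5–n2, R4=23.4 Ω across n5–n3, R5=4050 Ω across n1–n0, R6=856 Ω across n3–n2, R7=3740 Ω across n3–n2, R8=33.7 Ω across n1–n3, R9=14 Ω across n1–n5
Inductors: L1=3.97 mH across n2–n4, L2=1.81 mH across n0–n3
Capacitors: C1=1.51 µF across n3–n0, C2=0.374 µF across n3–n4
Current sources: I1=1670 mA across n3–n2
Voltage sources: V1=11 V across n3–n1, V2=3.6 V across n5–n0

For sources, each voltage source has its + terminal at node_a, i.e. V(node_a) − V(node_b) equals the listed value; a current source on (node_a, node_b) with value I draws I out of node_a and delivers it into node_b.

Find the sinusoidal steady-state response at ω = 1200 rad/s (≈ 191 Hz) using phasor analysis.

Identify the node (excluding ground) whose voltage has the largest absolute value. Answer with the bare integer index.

1

Element admittances at ω=1200 rad/s:
  Y(R1) = 0.1786+0.000j S between n1,n4
  Y(L1) = 0.000-0.2099j S between n2,n4
  Y(R2) = 0.006211+0.000j S between n2,n0
  Y(R3) = 0.5128+0.000j S between n5,n2
  Y(R4) = 0.04274+0.000j S between n5,n3
  Y(C1) = 0.000+0.001812j S between n3,n0
  Y(C2) = 0.000+0.0004488j S between n3,n4
  Y(R5) = 0.0002469+0.000j S between n1,n0
  Y(R6) = 0.001168+0.000j S between n3,n2
  Y(L2) = 0.000-0.4604j S between n0,n3
  Y(R7) = 0.0002674+0.000j S between n3,n2
  Y(R8) = 0.02967+0.000j S between n1,n3
  Y(R9) = 0.07143+0.000j S between n1,n5
  I1: injects 1.67 A into n2 (from n3)
  V1: constraint V(n3)−V(n1) = 11
  V2: constraint V(n5)−V(n0) = 3.6
Assemble and solve the 7×7 MNA system:
  V(n1)=-8.414+1.305j  V(n2)=4.145+1.997j  V(n3)=2.586+1.305j  V(n4)=-0.7975-4.495j  V(n5)=3.600+0.000j
  i(V1)=-2.547+1.129j  i(V2)=-0.6223+1.173j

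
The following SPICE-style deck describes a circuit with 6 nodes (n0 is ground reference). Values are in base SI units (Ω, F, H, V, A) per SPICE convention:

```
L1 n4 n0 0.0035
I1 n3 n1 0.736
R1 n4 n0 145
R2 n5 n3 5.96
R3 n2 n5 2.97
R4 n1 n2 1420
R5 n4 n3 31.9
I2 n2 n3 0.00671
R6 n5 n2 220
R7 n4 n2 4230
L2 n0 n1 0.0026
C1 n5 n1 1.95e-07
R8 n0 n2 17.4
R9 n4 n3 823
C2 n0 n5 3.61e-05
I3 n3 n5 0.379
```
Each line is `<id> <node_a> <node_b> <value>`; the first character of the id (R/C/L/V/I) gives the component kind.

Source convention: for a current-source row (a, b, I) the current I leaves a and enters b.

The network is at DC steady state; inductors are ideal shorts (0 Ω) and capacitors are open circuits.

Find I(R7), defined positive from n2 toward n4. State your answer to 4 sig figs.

-0.001456 A

MNA unknowns: 5 node voltages V₁..V_5 plus 2 source currents (L1, L2)
L1: row V4−V0=0, i_L1 at 4,0
I1: z[3]−=0.736, z[1]+=0.736
R1: Y=0.006897 on G[4,0]
R2: Y=0.1678 on G[5,3]
R3: Y=0.3367 on G[2,5]
R4: Y=0.0007042 on G[1,2]
R5: Y=0.03135 on G[4,3]
I2: z[2]−=0.00671, z[3]+=0.00671
R6: Y=0.004545 on G[5,2]
R7: Y=0.0002364 on G[4,2]
L2: row V0−V1=0, i_L2 at 0,1
C1: Y=0.000 on G[5,1]
R8: Y=0.05747 on G[0,2]
R9: Y=0.001215 on G[4,3]
C2: Y=0.000 on G[0,5]
I3: z[3]−=0.379, z[5]+=0.379
solve → V1=0.000, V2=-6.158, V3=-11.56, V4=0.000, V5=-7.193
aux → i_L1=-0.3777, i_L2=-0.7317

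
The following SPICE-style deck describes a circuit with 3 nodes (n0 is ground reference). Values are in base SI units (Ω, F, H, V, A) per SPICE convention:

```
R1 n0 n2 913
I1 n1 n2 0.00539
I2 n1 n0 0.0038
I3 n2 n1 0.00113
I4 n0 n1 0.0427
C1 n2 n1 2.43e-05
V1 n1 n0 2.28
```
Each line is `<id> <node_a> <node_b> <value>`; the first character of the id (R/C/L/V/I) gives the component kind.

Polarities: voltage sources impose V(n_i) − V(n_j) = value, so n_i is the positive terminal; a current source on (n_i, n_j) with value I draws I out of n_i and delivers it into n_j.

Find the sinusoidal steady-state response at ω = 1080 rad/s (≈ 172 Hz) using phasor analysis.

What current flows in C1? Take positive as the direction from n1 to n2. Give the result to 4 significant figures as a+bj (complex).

Apply KCL at each of the 2 non-ground nodes and solve the resulting linear system.
Node n1: branches {I1, I2, I3, I4, C1, V1} → V_1 = 2.280+0.000j
Node n2: branches {R1, I1, I3, C1} → V_2 = 2.283-0.06705j
Source currents: i(V1)=0.03640+7.344e-05j

-0.001760-7.344e-05j A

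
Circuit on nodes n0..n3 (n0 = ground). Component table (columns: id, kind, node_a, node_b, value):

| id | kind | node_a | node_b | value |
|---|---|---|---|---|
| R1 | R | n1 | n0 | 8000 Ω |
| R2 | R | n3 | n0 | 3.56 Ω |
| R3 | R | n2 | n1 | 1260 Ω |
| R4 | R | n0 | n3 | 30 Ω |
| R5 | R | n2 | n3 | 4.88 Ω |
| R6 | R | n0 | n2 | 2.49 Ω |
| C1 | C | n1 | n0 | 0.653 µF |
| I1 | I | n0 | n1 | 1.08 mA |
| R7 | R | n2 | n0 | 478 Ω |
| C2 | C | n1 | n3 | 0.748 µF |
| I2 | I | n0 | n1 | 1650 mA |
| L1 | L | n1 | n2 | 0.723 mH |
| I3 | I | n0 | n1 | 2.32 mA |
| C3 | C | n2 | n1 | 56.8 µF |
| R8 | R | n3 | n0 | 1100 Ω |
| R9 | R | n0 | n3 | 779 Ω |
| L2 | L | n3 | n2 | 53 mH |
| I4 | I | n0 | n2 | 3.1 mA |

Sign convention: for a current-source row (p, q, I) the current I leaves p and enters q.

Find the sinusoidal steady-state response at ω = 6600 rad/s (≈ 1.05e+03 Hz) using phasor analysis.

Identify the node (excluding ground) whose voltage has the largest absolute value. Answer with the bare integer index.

Element admittances at ω=6600 rad/s:
  Y(R1) = 0.0001250+0.000j S between n1,n0
  Y(R2) = 0.2809+0.000j S between n3,n0
  Y(R3) = 0.0007937+0.000j S between n2,n1
  Y(R4) = 0.03333+0.000j S between n0,n3
  Y(R5) = 0.2049+0.000j S between n2,n3
  Y(R6) = 0.4016+0.000j S between n0,n2
  Y(C1) = 0.000+0.004310j S between n1,n0
  I1: injects 0.00108 A into n1 (from n0)
  Y(R7) = 0.002092+0.000j S between n2,n0
  Y(C2) = 0.000+0.004937j S between n1,n3
  I2: injects 1.65 A into n1 (from n0)
  Y(L1) = 0.000-0.2096j S between n1,n2
  I3: injects 0.00232 A into n1 (from n0)
  Y(C3) = 0.000+0.3749j S between n2,n1
  Y(R8) = 0.0009091+0.000j S between n3,n0
  Y(R9) = 0.001284+0.000j S between n0,n3
  Y(L2) = 0.000-0.002859j S between n3,n2
  I4: injects 0.0031 A into n2 (from n0)
Assemble and solve the 3×3 MNA system:
  V(n1)=2.932-9.494j  V(n2)=3.005-0.02540j  V(n3)=1.271-0.003768j

1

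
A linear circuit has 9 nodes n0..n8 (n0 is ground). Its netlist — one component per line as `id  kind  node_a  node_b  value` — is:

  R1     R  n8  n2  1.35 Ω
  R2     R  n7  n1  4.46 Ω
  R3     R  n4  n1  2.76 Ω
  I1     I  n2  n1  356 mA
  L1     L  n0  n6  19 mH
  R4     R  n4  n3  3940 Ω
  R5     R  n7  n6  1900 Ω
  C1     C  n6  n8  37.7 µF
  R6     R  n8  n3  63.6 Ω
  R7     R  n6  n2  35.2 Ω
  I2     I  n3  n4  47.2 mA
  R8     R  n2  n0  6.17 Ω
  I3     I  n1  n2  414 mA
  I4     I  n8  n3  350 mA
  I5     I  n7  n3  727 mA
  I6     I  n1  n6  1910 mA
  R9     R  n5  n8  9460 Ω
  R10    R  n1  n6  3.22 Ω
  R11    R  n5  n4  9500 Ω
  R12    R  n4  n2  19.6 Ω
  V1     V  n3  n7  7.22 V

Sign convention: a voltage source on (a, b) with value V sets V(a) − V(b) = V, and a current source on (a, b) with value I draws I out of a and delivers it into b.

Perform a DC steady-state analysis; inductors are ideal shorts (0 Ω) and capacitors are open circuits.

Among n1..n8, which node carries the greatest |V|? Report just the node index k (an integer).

Apply KCL at each of the 8 non-ground nodes and solve the resulting linear system.
Node n1: branches {R2, R3, I1, I3, I6, R10} → V_1 = -5.030
Node n2: branches {R1, I1, R7, R8, I3, R12} → V_2 = -1.815
Node n3: branches {R4, R6, I2, I4, I5, V1} → V_3 = 3.167
Node n4: branches {R3, R4, I2, R11, R12} → V_4 = -4.514
Node n5: branches {R9, R11} → V_5 = -3.342
Node n6: branches {L1, R5, C1, R7, I6, R10} → V_6 = 0.000
Node n7: branches {R2, R5, I5, V1} → V_7 = -4.053
Node n8: branches {R1, C1, R6, I4, R9} → V_8 = -2.175
Source currents: i(L1)=-0.2942, i(V1)=0.9439

1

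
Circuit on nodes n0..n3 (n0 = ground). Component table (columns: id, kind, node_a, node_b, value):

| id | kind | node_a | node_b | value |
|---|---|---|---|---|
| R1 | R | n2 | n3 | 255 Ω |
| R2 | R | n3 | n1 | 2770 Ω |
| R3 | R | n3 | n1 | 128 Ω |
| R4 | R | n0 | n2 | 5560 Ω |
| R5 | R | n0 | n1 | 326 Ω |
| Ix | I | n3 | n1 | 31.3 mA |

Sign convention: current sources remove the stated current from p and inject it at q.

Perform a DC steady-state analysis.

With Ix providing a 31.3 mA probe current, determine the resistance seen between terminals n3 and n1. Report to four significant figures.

Apply KCL at each of the 3 non-ground nodes and solve the resulting linear system.
Node n1: branches {R2, R3, R5, Ix} → V_1 = 0.1993
Node n2: branches {R1, R4} → V_2 = -3.399
Node n3: branches {R1, R2, R3, Ix} → V_3 = -3.555

R_eq = 120.0 Ω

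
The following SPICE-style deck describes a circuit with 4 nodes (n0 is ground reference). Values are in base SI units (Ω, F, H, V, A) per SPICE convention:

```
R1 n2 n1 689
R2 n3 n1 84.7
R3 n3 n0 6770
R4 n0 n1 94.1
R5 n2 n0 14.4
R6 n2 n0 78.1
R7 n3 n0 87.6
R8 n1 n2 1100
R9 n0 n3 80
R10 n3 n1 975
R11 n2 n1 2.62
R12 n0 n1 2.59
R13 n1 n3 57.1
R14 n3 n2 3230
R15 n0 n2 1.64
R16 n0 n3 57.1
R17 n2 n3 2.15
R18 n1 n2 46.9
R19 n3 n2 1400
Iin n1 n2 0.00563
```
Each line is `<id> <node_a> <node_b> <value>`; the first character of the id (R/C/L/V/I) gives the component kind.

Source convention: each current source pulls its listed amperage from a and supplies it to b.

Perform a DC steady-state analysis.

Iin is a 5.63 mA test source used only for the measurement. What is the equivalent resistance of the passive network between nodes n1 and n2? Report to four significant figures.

R_eq = 1.450 Ω

MNA unknowns: 3 node voltages V₁..V_3
R1: Y=0.001451 on G[2,1]
R2: Y=0.01181 on G[3,1]
R3: Y=0.0001477 on G[3,0]
R4: Y=0.01063 on G[0,1]
R5: Y=0.06944 on G[2,0]
R6: Y=0.01280 on G[2,0]
R7: Y=0.01142 on G[3,0]
R8: Y=0.0009091 on G[1,2]
R9: Y=0.01250 on G[0,3]
R10: Y=0.001026 on G[3,1]
R11: Y=0.3817 on G[2,1]
R12: Y=0.3861 on G[0,1]
R13: Y=0.01751 on G[1,3]
R14: Y=0.0003096 on G[3,2]
R15: Y=0.6098 on G[0,2]
R16: Y=0.01751 on G[0,3]
R17: Y=0.4651 on G[2,3]
R18: Y=0.02132 on G[1,2]
R19: Y=0.0007143 on G[3,2]
Iin: z[1]−=0.00563, z[2]+=0.00563
solve → V1=-0.005275, V2=0.002891, V3=0.002207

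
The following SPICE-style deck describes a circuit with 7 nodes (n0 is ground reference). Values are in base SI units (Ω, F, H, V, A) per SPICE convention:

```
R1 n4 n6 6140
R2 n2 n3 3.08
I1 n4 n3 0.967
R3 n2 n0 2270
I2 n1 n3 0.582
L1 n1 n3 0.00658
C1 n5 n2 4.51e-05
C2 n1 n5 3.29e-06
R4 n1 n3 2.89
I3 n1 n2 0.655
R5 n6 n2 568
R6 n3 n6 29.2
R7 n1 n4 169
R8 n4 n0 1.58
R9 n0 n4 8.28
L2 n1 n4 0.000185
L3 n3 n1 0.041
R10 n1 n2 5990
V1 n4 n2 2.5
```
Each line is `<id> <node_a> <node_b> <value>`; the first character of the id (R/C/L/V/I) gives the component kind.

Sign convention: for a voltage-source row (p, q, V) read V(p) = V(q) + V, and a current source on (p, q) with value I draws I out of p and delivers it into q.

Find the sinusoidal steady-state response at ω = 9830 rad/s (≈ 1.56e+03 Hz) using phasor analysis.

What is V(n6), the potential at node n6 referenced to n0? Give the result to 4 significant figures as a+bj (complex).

0.7241-0.7123j V

Element admittances at ω=9830 rad/s:
  Y(R1) = 0.0001629+0.000j S between n4,n6
  Y(R2) = 0.3247+0.000j S between n2,n3
  I1: injects 0.967 A into n3 (from n4)
  Y(R3) = 0.0004405+0.000j S between n2,n0
  I2: injects 0.582 A into n3 (from n1)
  Y(L1) = 0.000-0.01546j S between n1,n3
  Y(C1) = 0.000+0.4433j S between n5,n2
  Y(C2) = 0.000+0.03234j S between n1,n5
  Y(R4) = 0.3460+0.000j S between n1,n3
  I3: injects 0.655 A into n2 (from n1)
  Y(R5) = 0.001761+0.000j S between n6,n2
  Y(R6) = 0.03425+0.000j S between n3,n6
  Y(R7) = 0.005917+0.000j S between n1,n4
  Y(R8) = 0.6329+0.000j S between n4,n0
  Y(R9) = 0.1208+0.000j S between n0,n4
  Y(L2) = 0.000-0.5499j S between n1,n4
  Y(L3) = 0.000-0.002481j S between n3,n1
  Y(R10) = 0.0001669+0.000j S between n1,n2
  V1: constraint V(n4)−V(n2) = 2.5
Assemble and solve the 7×7 MNA system:
  V(n1)=-0.3440-1.526j  V(n2)=-2.499+0.000j  V(n3)=0.8932-0.7523j  V(n4)=0.001460+0.000j  V(n5)=-2.352-0.1038j  V(n6)=0.7241-0.7123j
  i(V1)=-1.809+0.1808j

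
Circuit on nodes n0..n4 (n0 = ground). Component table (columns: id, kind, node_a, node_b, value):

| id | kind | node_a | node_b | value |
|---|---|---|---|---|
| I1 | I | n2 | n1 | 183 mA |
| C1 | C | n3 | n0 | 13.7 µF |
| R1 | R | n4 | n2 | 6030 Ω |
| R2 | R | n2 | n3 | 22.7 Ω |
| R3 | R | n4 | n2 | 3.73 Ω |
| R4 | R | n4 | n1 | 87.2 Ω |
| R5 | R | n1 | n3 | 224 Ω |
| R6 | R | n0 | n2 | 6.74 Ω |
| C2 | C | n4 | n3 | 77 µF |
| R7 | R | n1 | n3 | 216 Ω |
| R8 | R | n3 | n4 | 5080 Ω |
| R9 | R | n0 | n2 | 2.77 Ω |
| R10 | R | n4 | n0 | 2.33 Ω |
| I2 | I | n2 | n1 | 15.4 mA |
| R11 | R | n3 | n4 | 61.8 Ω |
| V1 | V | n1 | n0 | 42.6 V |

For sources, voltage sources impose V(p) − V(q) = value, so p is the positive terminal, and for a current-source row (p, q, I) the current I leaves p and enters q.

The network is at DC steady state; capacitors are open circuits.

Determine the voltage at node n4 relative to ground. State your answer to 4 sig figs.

0.9562 V

Element admittances at DC:
  I1: injects 0.183 A into n1 (from n2)
  Y(C1) = 0.000 S between n3,n0
  Y(R1) = 0.0001658 S between n4,n2
  Y(R2) = 0.04405 S between n2,n3
  Y(R3) = 0.2681 S between n4,n2
  Y(R4) = 0.01147 S between n4,n1
  Y(R5) = 0.004464 S between n1,n3
  Y(R6) = 0.1484 S between n0,n2
  Y(C2) = 0.000 S between n4,n3
  Y(R7) = 0.004630 S between n1,n3
  Y(R8) = 0.0001969 S between n3,n4
  Y(R9) = 0.3610 S between n0,n2
  Y(R10) = 0.4292 S between n4,n0
  I2: injects 0.0154 A into n1 (from n2)
  Y(R11) = 0.01618 S between n3,n4
  V1: constraint V(n1)−V(n0) = 42.6
Assemble and solve the 5×5 MNA system:
  V(n1)=42.60  V(n2)=0.3950  V(n3)=6.048  V(n4)=0.9562
  i(V1)=-0.6116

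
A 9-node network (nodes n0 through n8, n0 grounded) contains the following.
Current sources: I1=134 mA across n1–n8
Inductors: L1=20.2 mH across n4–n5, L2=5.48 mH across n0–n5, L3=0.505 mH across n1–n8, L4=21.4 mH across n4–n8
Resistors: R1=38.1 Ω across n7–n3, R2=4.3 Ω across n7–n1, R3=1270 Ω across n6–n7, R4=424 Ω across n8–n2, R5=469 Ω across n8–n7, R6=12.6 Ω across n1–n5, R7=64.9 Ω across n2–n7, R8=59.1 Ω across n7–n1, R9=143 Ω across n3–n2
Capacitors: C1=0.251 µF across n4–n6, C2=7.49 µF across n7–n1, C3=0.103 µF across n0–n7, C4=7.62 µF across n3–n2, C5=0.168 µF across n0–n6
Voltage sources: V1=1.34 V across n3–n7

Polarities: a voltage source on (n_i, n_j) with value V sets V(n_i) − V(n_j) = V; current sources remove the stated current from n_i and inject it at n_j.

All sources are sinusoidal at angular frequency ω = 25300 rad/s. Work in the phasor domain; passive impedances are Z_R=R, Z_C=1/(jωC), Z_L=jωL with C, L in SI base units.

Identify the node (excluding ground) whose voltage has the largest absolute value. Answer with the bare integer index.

MNA unknowns: 8 node voltages V₁..V_8 plus 1 source current (V1)
I1: z[1]−=0.134, z[8]+=0.134
L1: Y=0.000-0.001957j on G[4,5]
R1: Y=0.02625+0.000j on G[7,3]
R2: Y=0.2326+0.000j on G[7,1]
L2: Y=0.000-0.007213j on G[0,5]
C1: Y=0.000+0.006350j on G[4,6]
R3: Y=0.0007874+0.000j on G[6,7]
R4: Y=0.002358+0.000j on G[8,2]
C2: Y=0.000+0.1895j on G[7,1]
L3: Y=0.000-0.07827j on G[1,8]
R5: Y=0.002132+0.000j on G[8,7]
R6: Y=0.07937+0.000j on G[1,5]
C3: Y=0.000+0.002606j on G[0,7]
C4: Y=0.000+0.1928j on G[3,2]
C5: Y=0.000+0.004250j on G[0,6]
R7: Y=0.01541+0.000j on G[2,7]
L4: Y=0.000-0.001847j on G[4,8]
R8: Y=0.01692+0.000j on G[7,1]
R9: Y=0.006993+0.000j on G[3,2]
V1: row V3−V7=1.34, i_V1 at 3,7
solve → V1=0.07262-1.979j, V2=1.411-1.824j, V3=1.406-1.947j, V4=0.5050-3.610j, V5=0.2109-1.967j, V6=0.3171-2.144j, V7=0.06636-1.947j, V8=0.1707-0.3102j
aux → i_V1=-0.05881+0.001680j

4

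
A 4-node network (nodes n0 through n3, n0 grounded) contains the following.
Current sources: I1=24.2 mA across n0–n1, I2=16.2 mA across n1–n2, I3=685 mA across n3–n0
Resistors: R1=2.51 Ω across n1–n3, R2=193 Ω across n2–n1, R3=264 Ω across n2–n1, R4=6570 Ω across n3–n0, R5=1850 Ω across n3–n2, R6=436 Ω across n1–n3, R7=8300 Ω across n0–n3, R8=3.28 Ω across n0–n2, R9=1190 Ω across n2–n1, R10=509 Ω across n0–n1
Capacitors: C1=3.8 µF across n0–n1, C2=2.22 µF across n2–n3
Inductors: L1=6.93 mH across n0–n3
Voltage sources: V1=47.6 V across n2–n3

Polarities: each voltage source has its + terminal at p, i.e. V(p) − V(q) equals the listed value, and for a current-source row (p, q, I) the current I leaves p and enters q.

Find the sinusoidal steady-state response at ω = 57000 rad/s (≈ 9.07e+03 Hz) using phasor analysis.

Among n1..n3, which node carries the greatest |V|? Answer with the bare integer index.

MNA unknowns: 3 node voltages V₁..V_3 plus 1 source current (V1)
I1: z[0]−=0.0242, z[1]+=0.0242
R1: Y=0.3984+0.000j on G[1,3]
R2: Y=0.005181+0.000j on G[2,1]
I2: z[1]−=0.0162, z[2]+=0.0162
R3: Y=0.003788+0.000j on G[2,1]
C1: Y=0.000+0.2166j on G[0,1]
R4: Y=0.0001522+0.000j on G[3,0]
I3: z[3]−=0.685, z[0]+=0.685
R5: Y=0.0005405+0.000j on G[3,2]
R6: Y=0.002294+0.000j on G[1,3]
C2: Y=0.000+0.1265j on G[2,3]
R7: Y=0.0001205+0.000j on G[0,3]
L1: Y=0.000-0.002532j on G[0,3]
R8: Y=0.3049+0.000j on G[0,2]
R9: Y=0.0008403+0.000j on G[2,1]
R10: Y=0.001965+0.000j on G[0,1]
V1: row V2−V3=47.6, i_V1 at 2,3
solve → V1=-19.41+23.48j, V2=14.56+13.35j, V3=-33.04+13.35j
aux → i_V1=-4.780-9.994j

3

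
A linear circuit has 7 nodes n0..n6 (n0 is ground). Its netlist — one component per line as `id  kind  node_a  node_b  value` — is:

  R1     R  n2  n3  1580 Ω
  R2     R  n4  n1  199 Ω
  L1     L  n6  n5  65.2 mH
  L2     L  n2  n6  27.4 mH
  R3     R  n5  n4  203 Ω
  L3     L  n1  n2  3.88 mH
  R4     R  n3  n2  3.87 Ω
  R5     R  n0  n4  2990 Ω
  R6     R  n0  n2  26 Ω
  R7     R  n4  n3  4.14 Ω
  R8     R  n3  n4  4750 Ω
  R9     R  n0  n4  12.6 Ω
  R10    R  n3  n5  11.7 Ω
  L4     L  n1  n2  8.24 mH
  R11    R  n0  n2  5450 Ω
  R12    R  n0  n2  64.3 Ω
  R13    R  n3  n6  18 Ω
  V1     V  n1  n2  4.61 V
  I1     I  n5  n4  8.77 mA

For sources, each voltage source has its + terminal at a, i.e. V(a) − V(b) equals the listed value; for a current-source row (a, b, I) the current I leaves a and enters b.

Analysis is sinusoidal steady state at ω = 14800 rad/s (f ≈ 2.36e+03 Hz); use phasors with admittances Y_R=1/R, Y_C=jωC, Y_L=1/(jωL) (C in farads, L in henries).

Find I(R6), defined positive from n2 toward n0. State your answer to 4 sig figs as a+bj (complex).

-0.003836-1.056e-05j A

Element admittances at ω=14800 rad/s:
  Y(R1) = 0.0006329+0.000j S between n2,n3
  Y(R2) = 0.005025+0.000j S between n4,n1
  Y(L1) = 0.000-0.001036j S between n6,n5
  Y(L2) = 0.000-0.002466j S between n2,n6
  Y(R3) = 0.004926+0.000j S between n5,n4
  Y(L3) = 0.000-0.01741j S between n1,n2
  Y(R4) = 0.2584+0.000j S between n3,n2
  Y(R5) = 0.0003344+0.000j S between n0,n4
  Y(R6) = 0.03846+0.000j S between n0,n2
  Y(R7) = 0.2415+0.000j S between n4,n3
  Y(R8) = 0.0002105+0.000j S between n3,n4
  Y(R9) = 0.07937+0.000j S between n0,n4
  Y(R10) = 0.08547+0.000j S between n3,n5
  Y(L4) = 0.000-0.008200j S between n1,n2
  Y(R11) = 0.0001835+0.000j S between n0,n2
  Y(R12) = 0.01555+0.000j S between n0,n2
  Y(R13) = 0.05556+0.000j S between n3,n6
  V1: constraint V(n1)−V(n2) = 4.61
  I1: injects 0.00877 A into n4 (from n5)
Assemble and solve the 7×7 MNA system:
  V(n1)=4.510-0.0002745j  V(n2)=-0.09974-0.0002745j  V(n3)=-0.03448+0.0002773j  V(n4)=0.06783+0.0001866j  V(n5)=-0.1259-0.0007714j  V(n6)=-0.03481+0.004858j
  i(V1)=-0.02232+0.1181j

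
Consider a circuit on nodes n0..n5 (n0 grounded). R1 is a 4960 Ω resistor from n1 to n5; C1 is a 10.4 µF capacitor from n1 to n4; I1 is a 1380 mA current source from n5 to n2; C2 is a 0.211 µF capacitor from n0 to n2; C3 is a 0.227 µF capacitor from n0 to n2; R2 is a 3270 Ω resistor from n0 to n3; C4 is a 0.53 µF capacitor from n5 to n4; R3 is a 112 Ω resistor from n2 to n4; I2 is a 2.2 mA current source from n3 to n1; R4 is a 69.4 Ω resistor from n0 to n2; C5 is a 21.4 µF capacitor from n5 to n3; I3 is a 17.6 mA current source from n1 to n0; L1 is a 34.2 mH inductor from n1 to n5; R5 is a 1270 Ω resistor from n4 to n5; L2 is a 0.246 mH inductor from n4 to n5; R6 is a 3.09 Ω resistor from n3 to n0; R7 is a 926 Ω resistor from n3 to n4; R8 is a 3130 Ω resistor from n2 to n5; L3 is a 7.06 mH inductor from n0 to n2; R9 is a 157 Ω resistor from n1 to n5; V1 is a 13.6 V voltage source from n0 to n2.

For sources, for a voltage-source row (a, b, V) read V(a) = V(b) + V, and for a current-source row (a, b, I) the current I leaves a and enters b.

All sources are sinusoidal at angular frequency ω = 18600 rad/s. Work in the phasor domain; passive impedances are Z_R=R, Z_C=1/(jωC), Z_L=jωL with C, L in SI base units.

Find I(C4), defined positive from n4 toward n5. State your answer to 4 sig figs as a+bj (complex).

0.004584+0.001352j A

MNA unknowns: 5 node voltages V₁..V_5 plus 1 source current (V1)
R1: Y=0.0002016+0.000j on G[1,5]
C1: Y=0.000+0.1934j on G[1,4]
I1: z[5]−=1.38, z[2]+=1.38
C2: Y=0.000+0.003925j on G[0,2]
C3: Y=0.000+0.004222j on G[0,2]
R2: Y=0.0003058+0.000j on G[0,3]
C4: Y=0.000+0.009858j on G[5,4]
R3: Y=0.008929+0.000j on G[2,4]
I2: z[3]−=0.0022, z[1]+=0.0022
R4: Y=0.01441+0.000j on G[0,2]
C5: Y=0.000+0.3980j on G[5,3]
I3: z[1]−=0.0176, z[0]+=0.0176
L1: Y=0.000-0.001572j on G[1,5]
R5: Y=0.0007874+0.000j on G[4,5]
L2: Y=0.000-0.2186j on G[4,5]
R6: Y=0.3236+0.000j on G[3,0]
R7: Y=0.001080+0.000j on G[3,4]
R8: Y=0.0003195+0.000j on G[2,5]
L3: Y=0.000-0.007615j on G[0,2]
R9: Y=0.006369+0.000j on G[1,5]
V1: row V0−V2=13.6, i_V1 at 0,2
solve → V1=-4.505+3.243j, V2=-13.60+0.000j, V3=-4.574-0.09070j, V4=-4.519+3.161j, V5=-4.656+3.626j
aux → i_V1=-1.660-0.03661j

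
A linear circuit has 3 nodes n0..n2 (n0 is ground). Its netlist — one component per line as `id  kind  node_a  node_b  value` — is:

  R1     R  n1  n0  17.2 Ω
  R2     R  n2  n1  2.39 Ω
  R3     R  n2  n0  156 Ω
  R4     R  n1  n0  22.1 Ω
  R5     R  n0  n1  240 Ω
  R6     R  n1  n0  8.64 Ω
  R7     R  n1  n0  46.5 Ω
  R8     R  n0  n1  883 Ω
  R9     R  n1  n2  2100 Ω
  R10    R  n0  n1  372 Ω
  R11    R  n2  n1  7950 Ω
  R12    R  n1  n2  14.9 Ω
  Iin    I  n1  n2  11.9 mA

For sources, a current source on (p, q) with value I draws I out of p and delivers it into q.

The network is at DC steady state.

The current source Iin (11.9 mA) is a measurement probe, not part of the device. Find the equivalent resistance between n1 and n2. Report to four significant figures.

Apply KCL at each of the 2 non-ground nodes and solve the resulting linear system.
Node n1: branches {R1, R2, R4, R5, R6, R7, R8, R9, R10, R11, R12, Iin} → V_1 = -0.0006075
Node n2: branches {R2, R3, R9, R11, R12, Iin} → V_2 = 0.02356

R_eq = 2.031 Ω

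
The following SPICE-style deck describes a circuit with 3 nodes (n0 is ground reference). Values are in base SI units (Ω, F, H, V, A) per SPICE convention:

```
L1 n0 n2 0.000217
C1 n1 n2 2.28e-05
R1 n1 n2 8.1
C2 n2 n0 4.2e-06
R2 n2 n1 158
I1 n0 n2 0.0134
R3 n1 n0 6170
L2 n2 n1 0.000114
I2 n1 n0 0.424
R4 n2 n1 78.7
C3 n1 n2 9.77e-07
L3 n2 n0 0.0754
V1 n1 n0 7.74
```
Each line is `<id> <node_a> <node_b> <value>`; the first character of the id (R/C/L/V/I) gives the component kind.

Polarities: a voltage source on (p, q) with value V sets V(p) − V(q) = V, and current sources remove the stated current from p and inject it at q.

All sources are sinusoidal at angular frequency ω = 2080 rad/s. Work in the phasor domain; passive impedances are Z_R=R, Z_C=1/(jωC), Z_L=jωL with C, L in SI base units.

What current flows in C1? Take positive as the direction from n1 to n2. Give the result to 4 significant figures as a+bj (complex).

Element admittances at ω=2080 rad/s:
  Y(L1) = 0.000-2.216j S between n0,n2
  Y(C1) = 0.000+0.04742j S between n1,n2
  Y(R1) = 0.1235+0.000j S between n1,n2
  Y(C2) = 0.000+0.008736j S between n2,n0
  Y(R2) = 0.006329+0.000j S between n2,n1
  I1: injects 0.0134 A into n2 (from n0)
  Y(R3) = 0.0001621+0.000j S between n1,n0
  Y(L2) = 0.000-4.217j S between n2,n1
  I2: injects 0.424 A into n0 (from n1)
  Y(R4) = 0.01271+0.000j S between n2,n1
  Y(C3) = 0.000+0.002032j S between n1,n2
  Y(L3) = 0.000-0.006376j S between n2,n0
  V1: constraint V(n1)−V(n0) = 7.74
Assemble and solve the 3×3 MNA system:
  V(n1)=7.740+0.000j  V(n2)=5.057+0.06202j
  i(V1)=-0.5491+11.19j

0.002941+0.1272j A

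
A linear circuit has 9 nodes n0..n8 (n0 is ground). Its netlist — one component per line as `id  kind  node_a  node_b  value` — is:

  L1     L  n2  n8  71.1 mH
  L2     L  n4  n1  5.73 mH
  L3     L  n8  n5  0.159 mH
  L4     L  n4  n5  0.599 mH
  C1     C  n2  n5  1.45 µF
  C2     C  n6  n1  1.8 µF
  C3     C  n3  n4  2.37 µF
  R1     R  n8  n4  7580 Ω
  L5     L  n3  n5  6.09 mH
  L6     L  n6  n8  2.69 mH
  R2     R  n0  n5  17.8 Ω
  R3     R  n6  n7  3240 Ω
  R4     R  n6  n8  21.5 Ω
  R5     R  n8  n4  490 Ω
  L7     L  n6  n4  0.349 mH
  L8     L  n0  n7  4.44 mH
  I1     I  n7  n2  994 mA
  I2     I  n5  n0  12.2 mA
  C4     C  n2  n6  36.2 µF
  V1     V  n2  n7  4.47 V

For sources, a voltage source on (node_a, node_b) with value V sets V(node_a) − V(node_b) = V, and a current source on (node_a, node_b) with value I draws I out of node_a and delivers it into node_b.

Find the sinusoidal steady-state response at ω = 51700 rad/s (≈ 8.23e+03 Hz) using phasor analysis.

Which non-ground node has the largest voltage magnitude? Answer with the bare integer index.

7

Apply KCL at each of the 8 non-ground nodes and solve the resulting linear system.
Node n1: branches {L2, C2} → V_1 = -0.3800-0.7616j
Node n2: branches {L1, C1, I1, C4, V1} → V_2 = -0.3796-0.7438j
Node n3: branches {C3, L5} → V_3 = -0.3011-0.6143j
Node n4: branches {L2, L4, C3, R1, R5, L7} → V_4 = -0.2975-0.6081j
Node n5: branches {L3, L4, C1, L5, R2, I2} → V_5 = -0.1595-0.3761j
Node n6: branches {C2, L6, R3, R4, L7, C4} → V_6 = -0.3770-0.7561j
Node n7: branches {R3, L8, I1, V1} → V_7 = -4.850-0.7438j
Node n8: branches {L1, L3, R1, L6, R4, R5} → V_8 = -0.08111-0.5082j
Source currents: i(V1)=0.9894+0.02113j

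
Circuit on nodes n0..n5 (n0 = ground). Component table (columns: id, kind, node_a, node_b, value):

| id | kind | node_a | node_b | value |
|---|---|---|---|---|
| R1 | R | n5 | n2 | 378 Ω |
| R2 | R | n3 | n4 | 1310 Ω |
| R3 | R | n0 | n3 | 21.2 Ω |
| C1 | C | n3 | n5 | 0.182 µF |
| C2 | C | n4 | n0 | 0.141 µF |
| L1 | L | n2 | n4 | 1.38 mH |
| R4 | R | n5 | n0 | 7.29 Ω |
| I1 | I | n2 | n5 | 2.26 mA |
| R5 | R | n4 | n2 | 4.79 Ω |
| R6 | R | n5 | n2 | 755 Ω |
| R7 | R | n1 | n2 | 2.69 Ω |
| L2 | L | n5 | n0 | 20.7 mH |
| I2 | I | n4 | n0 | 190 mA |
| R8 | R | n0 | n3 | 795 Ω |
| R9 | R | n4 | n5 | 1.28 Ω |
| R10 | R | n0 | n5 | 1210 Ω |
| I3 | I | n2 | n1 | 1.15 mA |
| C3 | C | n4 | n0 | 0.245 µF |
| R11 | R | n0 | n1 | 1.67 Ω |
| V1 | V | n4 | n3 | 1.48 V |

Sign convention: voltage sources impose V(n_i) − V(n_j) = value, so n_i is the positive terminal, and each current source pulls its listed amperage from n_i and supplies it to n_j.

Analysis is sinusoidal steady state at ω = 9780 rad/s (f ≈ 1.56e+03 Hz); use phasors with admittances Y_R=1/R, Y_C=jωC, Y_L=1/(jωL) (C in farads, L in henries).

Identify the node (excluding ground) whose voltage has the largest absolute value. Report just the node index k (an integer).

MNA unknowns: 5 node voltages V₁..V_5 plus 1 source current (V1)
R1: Y=0.002646+0.000j on G[5,2]
R2: Y=0.0007634+0.000j on G[3,4]
R3: Y=0.04717+0.000j on G[0,3]
C1: Y=0.000+0.001780j on G[3,5]
C2: Y=0.000+0.001379j on G[4,0]
L1: Y=0.000-0.07409j on G[2,4]
R4: Y=0.1372+0.000j on G[5,0]
I1: z[2]−=0.00226, z[5]+=0.00226
R5: Y=0.2088+0.000j on G[4,2]
R6: Y=0.001325+0.000j on G[5,2]
R7: Y=0.3717+0.000j on G[1,2]
L2: Y=0.000-0.004940j on G[5,0]
I2: z[4]−=0.19, z[0]+=0.19
R8: Y=0.001258+0.000j on G[0,3]
R9: Y=0.7812+0.000j on G[4,5]
R10: Y=0.0008264+0.000j on G[0,5]
I3: z[2]−=0.00115, z[1]+=0.00115
C3: Y=0.000+0.002396j on G[4,0]
R11: Y=0.5988+0.000j on G[0,1]
V1: row V4−V3=1.48, i_V1 at 4,3
solve → V1=-0.08182+0.008189j, V2=-0.2167+0.02138j, V3=-1.901-0.02667j, V4=-0.4209-0.02667j, V5=-0.3545-0.02735j
aux → i_V1=-0.09319-0.004044j

3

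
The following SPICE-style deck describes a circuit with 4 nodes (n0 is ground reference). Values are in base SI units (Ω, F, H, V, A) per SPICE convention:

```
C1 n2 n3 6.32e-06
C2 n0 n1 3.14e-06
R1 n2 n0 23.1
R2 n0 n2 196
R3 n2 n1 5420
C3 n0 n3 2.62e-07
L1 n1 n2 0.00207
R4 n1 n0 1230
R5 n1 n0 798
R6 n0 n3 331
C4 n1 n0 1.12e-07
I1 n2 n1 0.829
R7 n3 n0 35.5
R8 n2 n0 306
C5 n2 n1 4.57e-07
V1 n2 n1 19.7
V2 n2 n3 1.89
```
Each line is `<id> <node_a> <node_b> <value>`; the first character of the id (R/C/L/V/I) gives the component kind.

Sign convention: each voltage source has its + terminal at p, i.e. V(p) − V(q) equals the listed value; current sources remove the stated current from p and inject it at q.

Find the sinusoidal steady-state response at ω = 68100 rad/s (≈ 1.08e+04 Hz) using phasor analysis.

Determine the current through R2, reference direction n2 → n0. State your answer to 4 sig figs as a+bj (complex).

0.08392+0.02765j A

MNA unknowns: 3 node voltages V₁..V_3 plus 2 source currents (V1, V2)
C1: Y=0.000+0.4304j on G[2,3]
C2: Y=0.000+0.2138j on G[0,1]
R1: Y=0.04329+0.000j on G[2,0]
R2: Y=0.005102+0.000j on G[0,2]
R3: Y=0.0001845+0.000j on G[2,1]
C3: Y=0.000+0.01784j on G[0,3]
L1: Y=0.000-0.007094j on G[1,2]
R4: Y=0.0008130+0.000j on G[1,0]
R5: Y=0.001253+0.000j on G[1,0]
R6: Y=0.003021+0.000j on G[0,3]
C4: Y=0.000+0.007627j on G[1,0]
I1: z[2]−=0.829, z[1]+=0.829
R7: Y=0.02817+0.000j on G[3,0]
R8: Y=0.003268+0.000j on G[2,0]
C5: Y=0.000+0.03112j on G[2,1]
V1: row V2−V1=19.7, i_V1 at 2,1
V2: row V2−V3=1.89, i_V2 at 2,3
solve → V1=-3.251+5.420j, V2=16.45+5.420j, V3=14.56+5.420j
aux → i_V1=-2.040-1.182j, i_V2=0.3574-0.3846j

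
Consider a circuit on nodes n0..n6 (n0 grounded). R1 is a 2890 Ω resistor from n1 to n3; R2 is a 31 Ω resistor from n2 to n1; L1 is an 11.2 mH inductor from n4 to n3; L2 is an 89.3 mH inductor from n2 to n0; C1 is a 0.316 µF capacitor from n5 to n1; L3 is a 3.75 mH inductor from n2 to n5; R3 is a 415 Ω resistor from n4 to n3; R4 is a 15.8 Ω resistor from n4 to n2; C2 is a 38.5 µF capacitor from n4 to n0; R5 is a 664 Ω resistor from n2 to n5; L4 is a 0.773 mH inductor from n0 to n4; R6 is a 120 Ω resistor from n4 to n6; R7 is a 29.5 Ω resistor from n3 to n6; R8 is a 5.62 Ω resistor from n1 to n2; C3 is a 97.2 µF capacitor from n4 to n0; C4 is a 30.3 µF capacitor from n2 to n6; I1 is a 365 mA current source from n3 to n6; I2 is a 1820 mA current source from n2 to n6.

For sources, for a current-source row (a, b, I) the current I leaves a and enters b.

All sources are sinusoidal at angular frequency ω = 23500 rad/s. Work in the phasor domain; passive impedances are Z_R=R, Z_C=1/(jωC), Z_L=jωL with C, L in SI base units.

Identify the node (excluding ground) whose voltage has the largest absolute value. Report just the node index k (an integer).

3

MNA unknowns: 6 node voltages V₁..V_6
R1: Y=0.0003460+0.000j on G[1,3]
R2: Y=0.03226+0.000j on G[2,1]
L1: Y=0.000-0.003799j on G[4,3]
L2: Y=0.000-0.0004765j on G[2,0]
C1: Y=0.000+0.007426j on G[5,1]
L3: Y=0.000-0.01135j on G[2,5]
R3: Y=0.002410+0.000j on G[4,3]
R4: Y=0.06329+0.000j on G[4,2]
C2: Y=0.000+0.9048j on G[4,0]
R5: Y=0.001506+0.000j on G[2,5]
L4: Y=0.000-0.05505j on G[0,4]
R6: Y=0.008333+0.000j on G[4,6]
R7: Y=0.03390+0.000j on G[3,6]
R8: Y=0.1779+0.000j on G[1,2]
C3: Y=0.000+2.284j on G[4,0]
C4: Y=0.000+0.7121j on G[2,6]
I1: z[3]−=0.365, z[6]+=0.365
I2: z[2]−=1.82, z[6]+=1.82
solve → V1=0.4742-0.06813j, V2=0.4901-0.06419j, V3=-9.150-3.417j, V4=7.452e-05-9.760e-06j, V5=0.5188-0.06774j, V6=0.4857-2.668j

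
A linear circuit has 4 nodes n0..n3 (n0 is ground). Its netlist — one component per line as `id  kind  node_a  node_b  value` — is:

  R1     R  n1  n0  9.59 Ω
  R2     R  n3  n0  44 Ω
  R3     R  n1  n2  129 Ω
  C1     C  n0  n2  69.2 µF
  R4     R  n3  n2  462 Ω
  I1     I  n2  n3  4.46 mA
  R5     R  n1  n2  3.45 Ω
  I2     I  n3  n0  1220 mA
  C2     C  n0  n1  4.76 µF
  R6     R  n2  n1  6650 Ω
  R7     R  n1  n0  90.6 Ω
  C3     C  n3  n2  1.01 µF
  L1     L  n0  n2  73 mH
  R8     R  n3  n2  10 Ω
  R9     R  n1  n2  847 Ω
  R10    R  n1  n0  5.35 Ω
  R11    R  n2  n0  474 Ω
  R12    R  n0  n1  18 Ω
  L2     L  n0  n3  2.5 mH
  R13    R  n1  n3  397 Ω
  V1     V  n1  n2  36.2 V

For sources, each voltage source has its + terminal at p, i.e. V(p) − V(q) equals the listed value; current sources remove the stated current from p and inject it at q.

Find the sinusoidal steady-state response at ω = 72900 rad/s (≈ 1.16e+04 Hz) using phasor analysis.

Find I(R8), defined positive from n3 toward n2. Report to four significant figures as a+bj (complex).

MNA unknowns: 3 node voltages V₁..V_3 plus 1 source current (V1)
R1: Y=0.1043+0.000j on G[1,0]
R2: Y=0.02273+0.000j on G[3,0]
R3: Y=0.007752+0.000j on G[1,2]
C1: Y=0.000+5.045j on G[0,2]
R4: Y=0.002165+0.000j on G[3,2]
I1: z[2]−=0.00446, z[3]+=0.00446
R5: Y=0.2899+0.000j on G[1,2]
I2: z[3]−=1.22, z[0]+=1.22
C2: Y=0.000+0.3470j on G[0,1]
R6: Y=0.0001504+0.000j on G[2,1]
R7: Y=0.01104+0.000j on G[1,0]
C3: Y=0.000+0.07363j on G[3,2]
L1: Y=0.000-0.0001879j on G[0,2]
R8: Y=0.1000+0.000j on G[3,2]
R9: Y=0.001181+0.000j on G[1,2]
R10: Y=0.1869+0.000j on G[1,0]
R11: Y=0.002110+0.000j on G[2,0]
R12: Y=0.05556+0.000j on G[0,1]
L2: Y=0.000-0.005487j on G[0,3]
R13: Y=0.002519+0.000j on G[1,3]
V1: row V1−V2=36.2, i_V1 at 1,2
solve → V1=33.68+2.426j, V2=-2.525+2.426j, V3=-9.343+5.531j
aux → i_V1=-22.14-12.55j

-0.6818+0.3105j A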